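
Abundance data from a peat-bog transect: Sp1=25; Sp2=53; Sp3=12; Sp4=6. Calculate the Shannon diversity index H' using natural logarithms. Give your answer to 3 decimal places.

1.112

Total N = 25+53+12+6 = 96, so the proportions are 0.26042, 0.55208, 0.125, 0.0625 (working shown to 5 dp, full precision carried).
Each pᵢ ln pᵢ term: 0.26042×(-1.34547)=-0.35038, 0.55208×(-0.59406)=-0.32797, 0.125×(-2.07944)=-0.25993, 0.0625×(-2.77259)=-0.17329.
Sum = -1.11157, so H' = 1.112.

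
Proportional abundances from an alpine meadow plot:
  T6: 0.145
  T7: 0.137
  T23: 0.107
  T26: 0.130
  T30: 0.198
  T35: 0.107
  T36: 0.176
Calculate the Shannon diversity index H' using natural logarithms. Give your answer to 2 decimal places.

1.92

Each pᵢ ln pᵢ term (working shown to 4 dp, full precision carried): 0.145×(-1.9310)=-0.2800, 0.137×(-1.9878)=-0.2723, 0.107×(-2.2349)=-0.2391, 0.13×(-2.0402)=-0.2652, 0.198×(-1.6195)=-0.3207, 0.107×(-2.2349)=-0.2391, 0.176×(-1.7373)=-0.3058.
Sum = -1.9222, so H' = 1.92.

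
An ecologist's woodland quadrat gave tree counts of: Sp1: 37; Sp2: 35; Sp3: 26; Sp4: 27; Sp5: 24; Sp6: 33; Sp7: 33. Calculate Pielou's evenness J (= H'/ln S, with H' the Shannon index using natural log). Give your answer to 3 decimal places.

Total N = 37+35+26+27+24+33+33 = 215, so the proportions are 0.17209, 0.16279, 0.12093, 0.12558, 0.11163, 0.15349, 0.15349 (working shown to 5 dp, full precision carried).
H' = −Σ pᵢ ln pᵢ = −((-0.30284) + (-0.29551) + (-0.25547) + (-0.26056) + (-0.24475) + (-0.28766) + (-0.28766)) = 1.93444.
With S = 7 species, ln S = 1.94591, so J = 1.93444/1.94591 = 0.99411, i.e. 0.994 to 3 decimal places.

0.994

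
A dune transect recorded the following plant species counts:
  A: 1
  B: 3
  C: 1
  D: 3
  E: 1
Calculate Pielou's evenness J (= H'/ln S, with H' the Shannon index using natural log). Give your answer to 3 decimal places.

Total N = 1+3+1+3+1 = 9, so the proportions are 0.11111, 0.33333, 0.11111, 0.33333, 0.11111 (working shown to 5 dp, full precision carried).
H' = −Σ pᵢ ln pᵢ = −((-0.24414) + (-0.36620) + (-0.24414) + (-0.36620) + (-0.24414)) = 1.46482.
With S = 5 species, ln S = 1.60944, so J = 1.46482/1.60944 = 0.91014, i.e. 0.910 to 3 decimal places.

0.910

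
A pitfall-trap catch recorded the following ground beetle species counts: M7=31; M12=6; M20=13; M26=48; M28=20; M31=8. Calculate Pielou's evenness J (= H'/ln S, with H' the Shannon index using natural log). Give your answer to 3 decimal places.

Total N = 31+6+13+48+20+8 = 126, so the proportions are 0.24603, 0.04762, 0.10317, 0.38095, 0.15873, 0.06349 (working shown to 5 dp, full precision carried).
H' = −Σ pᵢ ln pᵢ = −((-0.34501) + (-0.14498) + (-0.23434) + (-0.36765) + (-0.29215) + (-0.17504)) = 1.55917.
With S = 6 species, ln S = 1.79176, so J = 1.55917/1.79176 = 0.87019, i.e. 0.870 to 3 decimal places.

0.870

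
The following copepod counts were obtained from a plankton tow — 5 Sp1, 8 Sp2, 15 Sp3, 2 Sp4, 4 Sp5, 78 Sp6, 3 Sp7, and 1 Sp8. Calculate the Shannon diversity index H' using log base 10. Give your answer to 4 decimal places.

Total N = 5+8+15+2+4+78+3+1 = 116, so the proportions are 0.043103, 0.068966, 0.12931, 0.017241, 0.034483, 0.672414, 0.025862, 0.008621 (working shown to 6 dp, full precision carried).
Each pᵢ log₁₀ pᵢ term: 0.043103×(-1.365488)=-0.058857, 0.068966×(-1.161368)=-0.080094, 0.12931×(-0.888367)=-0.114875, 0.017241×(-1.763428)=-0.030404, 0.034483×(-1.462398)=-0.050428, 0.672414×(-0.172363)=-0.115900, 0.025862×(-1.587337)=-0.041052, 0.008621×(-2.064458)=-0.017797.
Sum = -0.509406, so H' = 0.5094.

0.5094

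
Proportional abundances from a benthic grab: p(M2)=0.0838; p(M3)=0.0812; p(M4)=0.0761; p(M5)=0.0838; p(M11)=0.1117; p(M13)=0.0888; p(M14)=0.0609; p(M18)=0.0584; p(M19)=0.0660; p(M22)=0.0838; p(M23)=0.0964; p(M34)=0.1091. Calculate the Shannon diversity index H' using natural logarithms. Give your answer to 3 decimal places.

2.466

Each pᵢ ln pᵢ term (working shown to 5 dp, full precision carried): 0.0838×(-2.47932)=-0.20777, 0.0812×(-2.51084)=-0.20388, 0.0761×(-2.57571)=-0.19601, 0.0838×(-2.47932)=-0.20777, 0.1117×(-2.19194)=-0.24484, 0.0888×(-2.42137)=-0.21502, 0.0609×(-2.79852)=-0.17043, 0.0584×(-2.84044)=-0.16588, 0.066×(-2.71810)=-0.17939, 0.0838×(-2.47932)=-0.20777, 0.0964×(-2.33925)=-0.22550, 0.1091×(-2.21549)=-0.24171.
Sum = -2.46597, so H' = 2.466.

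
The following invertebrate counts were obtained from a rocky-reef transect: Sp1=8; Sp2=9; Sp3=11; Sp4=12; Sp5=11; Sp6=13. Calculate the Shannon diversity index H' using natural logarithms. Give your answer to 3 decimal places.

1.779

Total N = 8+9+11+12+11+13 = 64, so the proportions are 0.125, 0.14062, 0.17188, 0.1875, 0.17188, 0.20312 (working shown to 5 dp, full precision carried).
Each pᵢ ln pᵢ term: 0.125×(-2.07944)=-0.25993, 0.14062×(-1.96166)=-0.27586, 0.17188×(-1.76099)=-0.30267, 0.1875×(-1.67398)=-0.31387, 0.17188×(-1.76099)=-0.30267, 0.20312×(-1.59393)=-0.32377.
Sum = -1.77877, so H' = 1.779.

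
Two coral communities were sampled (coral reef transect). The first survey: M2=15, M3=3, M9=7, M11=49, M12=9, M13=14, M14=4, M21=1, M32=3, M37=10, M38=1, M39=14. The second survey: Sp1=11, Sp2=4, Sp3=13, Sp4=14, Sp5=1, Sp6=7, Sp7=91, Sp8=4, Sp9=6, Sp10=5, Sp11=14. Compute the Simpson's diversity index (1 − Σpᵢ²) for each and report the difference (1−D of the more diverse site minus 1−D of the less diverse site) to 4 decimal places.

0.1208

The first survey: N=130, proportions 0.115385, 0.023077, 0.053846, 0.376923, 0.069231, 0.107692, 0.030769, 0.007692, 0.023077, 0.076923, 0.007692, 0.107692, giving 1−D = 0.805680 (working shown to 6 dp, full precision carried).
The second survey: N=170, proportions 0.064706, 0.023529, 0.076471, 0.082353, 0.005882, 0.041176, 0.535294, 0.023529, 0.035294, 0.029412, 0.082353, giving 1−D = 0.684913.
Difference = |0.805680 − 0.684913| = 0.120767, i.e. 0.1208 to 4 decimal places.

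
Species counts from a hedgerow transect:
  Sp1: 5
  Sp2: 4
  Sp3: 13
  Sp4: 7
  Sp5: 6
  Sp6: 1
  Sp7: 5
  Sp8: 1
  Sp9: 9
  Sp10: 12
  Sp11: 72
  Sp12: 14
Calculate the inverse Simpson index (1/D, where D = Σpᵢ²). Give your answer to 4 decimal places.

Total N = 5+4+13+7+6+1+5+1+9+12+72+14 = 149, so the proportions are 0.03355705, 0.02684564, 0.08724832, 0.04697987, 0.04026846, 0.00671141, 0.03355705, 0.00671141, 0.06040268, 0.08053691, 0.48322148, 0.09395973 (working shown to 8 dp, full precision carried).
D = 0.03355705² + 0.02684564² + 0.08724832² + 0.04697987² + 0.04026846² + 0.00671141² + 0.03355705² + 0.00671141² + 0.06040268² + 0.08053691² + 0.48322148² + 0.09395973² = 0.00112608 + 0.00072069 + 0.00761227 + 0.00220711 + 0.00162155 + 0.00004504 + 0.00112608 + 0.00004504 + 0.00364848 + 0.00648619 + 0.23350300 + 0.00882843 = 0.26696996.
So 1/D = 3.745740, i.e. 3.7457 to 4 decimal places.

3.7457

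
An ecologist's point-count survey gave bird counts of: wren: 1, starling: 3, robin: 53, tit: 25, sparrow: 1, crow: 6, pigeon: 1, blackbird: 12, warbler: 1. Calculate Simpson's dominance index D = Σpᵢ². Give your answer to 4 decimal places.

0.3419

Total N = 1+3+53+25+1+6+1+12+1 = 103, so the proportions are 0.009709, 0.029126, 0.514563, 0.242718, 0.009709, 0.058252, 0.009709, 0.116505, 0.009709 (working shown to 6 dp, full precision carried).
D = 0.009709² + 0.029126² + 0.514563² + 0.242718² + 0.009709² + 0.058252² + 0.009709² + 0.116505² + 0.009709² = 0.000094 + 0.000848 + 0.264775 + 0.058912 + 0.000094 + 0.003393 + 0.000094 + 0.013573 + 0.000094 = 0.341880.
To 4 decimal places, D = 0.3419.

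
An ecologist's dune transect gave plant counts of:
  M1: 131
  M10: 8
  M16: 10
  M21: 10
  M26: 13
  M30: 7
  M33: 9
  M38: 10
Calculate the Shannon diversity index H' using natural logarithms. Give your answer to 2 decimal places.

Total N = 131+8+10+10+13+7+9+10 = 198, so the proportions are 0.6616, 0.0404, 0.0505, 0.0505, 0.0657, 0.0354, 0.0455, 0.0505 (working shown to 4 dp, full precision carried).
Each pᵢ ln pᵢ term: 0.6616×(-0.4131)=-0.2733, 0.0404×(-3.2088)=-0.1296, 0.0505×(-2.9857)=-0.1508, 0.0505×(-2.9857)=-0.1508, 0.0657×(-2.7233)=-0.1788, 0.0354×(-3.3424)=-0.1182, 0.0455×(-3.0910)=-0.1405, 0.0505×(-2.9857)=-0.1508.
Sum = -1.2928, so H' = 1.29.

1.29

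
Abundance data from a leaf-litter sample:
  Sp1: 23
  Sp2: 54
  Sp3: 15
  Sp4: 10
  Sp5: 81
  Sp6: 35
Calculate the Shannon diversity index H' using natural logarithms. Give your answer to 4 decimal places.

1.5700

Total N = 23+54+15+10+81+35 = 218, so the proportions are 0.105505, 0.247706, 0.068807, 0.045872, 0.37156, 0.16055 (working shown to 6 dp, full precision carried).
Each pᵢ ln pᵢ term: 0.105505×(-2.249001)=-0.237280, 0.247706×(-1.395511)=-0.345677, 0.068807×(-2.676445)=-0.184159, 0.045872×(-3.081910)=-0.141372, 0.37156×(-0.990046)=-0.367861, 0.16055×(-1.829147)=-0.293670.
Sum = -1.570019, so H' = 1.5700.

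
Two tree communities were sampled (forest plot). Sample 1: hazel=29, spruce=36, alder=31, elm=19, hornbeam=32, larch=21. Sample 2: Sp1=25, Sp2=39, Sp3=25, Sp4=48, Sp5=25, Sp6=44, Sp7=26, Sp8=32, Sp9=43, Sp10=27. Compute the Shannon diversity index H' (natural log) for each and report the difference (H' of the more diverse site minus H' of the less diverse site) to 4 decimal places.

Sample 1: N=168, proportions 0.172619, 0.214286, 0.184524, 0.113095, 0.190476, 0.125, giving H' = 1.767448 (working shown to 6 dp, full precision carried).
Sample 2: N=334, proportions 0.07485, 0.116766, 0.07485, 0.143713, 0.07485, 0.131737, 0.077844, 0.095808, 0.128743, 0.080838, giving H' = 2.269375.
Difference = |1.767448 − 2.269375| = 0.501927, i.e. 0.5019 to 4 decimal places.

0.5019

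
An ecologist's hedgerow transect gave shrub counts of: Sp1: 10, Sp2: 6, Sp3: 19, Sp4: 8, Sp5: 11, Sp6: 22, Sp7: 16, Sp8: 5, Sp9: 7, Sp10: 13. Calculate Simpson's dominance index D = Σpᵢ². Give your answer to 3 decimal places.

0.122

Total N = 10+6+19+8+11+22+16+5+7+13 = 117, so the proportions are 0.08547, 0.05128, 0.16239, 0.06838, 0.09402, 0.18803, 0.13675, 0.04274, 0.05983, 0.11111 (working shown to 5 dp, full precision carried).
D = 0.08547² + 0.05128² + 0.16239² + 0.06838² + 0.09402² + 0.18803² + 0.13675² + 0.04274² + 0.05983² + 0.11111² = 0.00731 + 0.00263 + 0.02637 + 0.00468 + 0.00884 + 0.03536 + 0.01870 + 0.00183 + 0.00358 + 0.01235 = 0.12163.
To 3 decimal places, D = 0.122.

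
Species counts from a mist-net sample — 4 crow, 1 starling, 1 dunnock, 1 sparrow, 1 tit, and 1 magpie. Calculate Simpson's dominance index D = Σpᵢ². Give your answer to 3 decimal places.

0.259

Total N = 4+1+1+1+1+1 = 9, so the proportions are 0.44444, 0.11111, 0.11111, 0.11111, 0.11111, 0.11111 (working shown to 5 dp, full precision carried).
D = 0.44444² + 0.11111² + 0.11111² + 0.11111² + 0.11111² + 0.11111² = 0.19753 + 0.01235 + 0.01235 + 0.01235 + 0.01235 + 0.01235 = 0.25926.
To 3 decimal places, D = 0.259.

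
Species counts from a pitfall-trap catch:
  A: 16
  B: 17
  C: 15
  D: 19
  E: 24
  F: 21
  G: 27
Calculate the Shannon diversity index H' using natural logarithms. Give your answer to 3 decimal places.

Total N = 16+17+15+19+24+21+27 = 139, so the proportions are 0.11511, 0.1223, 0.10791, 0.13669, 0.17266, 0.15108, 0.19424 (working shown to 5 dp, full precision carried).
Each pᵢ ln pᵢ term: 0.11511×(-2.16189)=-0.24885, 0.1223×(-2.10126)=-0.25699, 0.10791×(-2.22642)=-0.24026, 0.13669×(-1.99003)=-0.27202, 0.17266×(-1.75642)=-0.30327, 0.15108×(-1.88995)=-0.28553, 0.19424×(-1.63864)=-0.31830.
Sum = -1.92521, so H' = 1.925.

1.925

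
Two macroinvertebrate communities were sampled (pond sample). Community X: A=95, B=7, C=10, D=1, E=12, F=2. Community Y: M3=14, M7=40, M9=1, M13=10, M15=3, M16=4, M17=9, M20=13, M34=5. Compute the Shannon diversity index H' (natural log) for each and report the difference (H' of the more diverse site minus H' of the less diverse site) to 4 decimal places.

Community X: N=127, proportions 0.748031, 0.055118, 0.07874, 0.007874, 0.094488, 0.015748, giving H' = 0.903473 (working shown to 6 dp, full precision carried).
Community Y: N=99, proportions 0.141414, 0.40404, 0.010101, 0.10101, 0.030303, 0.040404, 0.090909, 0.131313, 0.050505, giving H' = 1.791732.
Difference = |0.903473 − 1.791732| = 0.888259, i.e. 0.8883 to 4 decimal places.

0.8883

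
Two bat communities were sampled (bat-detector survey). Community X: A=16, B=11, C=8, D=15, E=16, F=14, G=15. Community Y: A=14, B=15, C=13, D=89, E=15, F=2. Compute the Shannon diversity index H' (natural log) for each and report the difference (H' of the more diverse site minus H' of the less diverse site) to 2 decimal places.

Community X: N=95, proportions 0.1684, 0.1158, 0.0842, 0.1579, 0.1684, 0.1474, 0.1579, giving H' = 1.9231 (working shown to 4 dp, full precision carried).
Community Y: N=148, proportions 0.0946, 0.1014, 0.0878, 0.6014, 0.1014, 0.0135, giving H' = 1.2647.
Difference = |1.9231 − 1.2647| = 0.6584, i.e. 0.66 to 2 decimal places.

0.66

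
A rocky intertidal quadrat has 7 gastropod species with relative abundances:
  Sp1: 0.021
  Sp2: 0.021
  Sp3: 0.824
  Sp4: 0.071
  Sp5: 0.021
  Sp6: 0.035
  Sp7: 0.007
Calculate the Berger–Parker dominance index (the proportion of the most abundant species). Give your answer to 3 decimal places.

0.824

The largest proportion is 0.824, i.e. d = 0.824 to 3 decimal places.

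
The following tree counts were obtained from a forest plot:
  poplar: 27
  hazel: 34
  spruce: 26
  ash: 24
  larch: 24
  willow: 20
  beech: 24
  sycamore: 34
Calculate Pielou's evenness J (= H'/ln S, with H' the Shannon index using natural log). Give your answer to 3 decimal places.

Total N = 27+34+26+24+24+20+24+34 = 213, so the proportions are 0.12676, 0.15962, 0.12207, 0.11268, 0.11268, 0.0939, 0.11268, 0.15962 (working shown to 5 dp, full precision carried).
H' = −Σ pᵢ ln pᵢ = −((-0.26182) + (-0.29290) + (-0.25673) + (-0.24600) + (-0.24600) + (-0.22212) + (-0.24600) + (-0.29290)) = 2.06446.
With S = 8 species, ln S = 2.07944, so J = 2.06446/2.07944 = 0.99280, i.e. 0.993 to 3 decimal places.

0.993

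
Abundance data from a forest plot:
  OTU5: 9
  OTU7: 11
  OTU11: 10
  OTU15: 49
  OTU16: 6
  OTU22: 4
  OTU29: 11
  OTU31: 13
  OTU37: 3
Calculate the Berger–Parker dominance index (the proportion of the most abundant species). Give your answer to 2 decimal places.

Total N = 9+11+10+49+6+4+11+13+3 = 116, so the proportions are 0.0776, 0.0948, 0.0862, 0.4224, 0.0517, 0.0345, 0.0948, 0.1121, 0.0259 (working shown to 4 dp, full precision carried).
The largest proportion is 0.4224, i.e. d = 0.42 to 2 decimal places.

0.42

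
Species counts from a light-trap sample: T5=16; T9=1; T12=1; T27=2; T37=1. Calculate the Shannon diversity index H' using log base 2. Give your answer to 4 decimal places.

1.2495

Total N = 16+1+1+2+1 = 21, so the proportions are 0.761905, 0.047619, 0.047619, 0.095238, 0.047619 (working shown to 6 dp, full precision carried).
Each pᵢ log₂ pᵢ term: 0.761905×(-0.392317)=-0.298909, 0.047619×(-4.392317)=-0.209158, 0.047619×(-4.392317)=-0.209158, 0.095238×(-3.392317)=-0.323078, 0.047619×(-4.392317)=-0.209158.
Sum = -1.249460, so H' = 1.2495.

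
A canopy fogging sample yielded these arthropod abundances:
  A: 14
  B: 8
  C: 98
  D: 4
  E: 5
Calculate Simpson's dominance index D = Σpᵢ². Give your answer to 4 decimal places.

Total N = 14+8+98+4+5 = 129, so the proportions are 0.108527, 0.062016, 0.75969, 0.031008, 0.03876 (working shown to 6 dp, full precision carried).
D = 0.108527² + 0.062016² + 0.75969² + 0.031008² + 0.03876² = 0.011778 + 0.003846 + 0.577129 + 0.000961 + 0.001502 = 0.595217.
To 4 decimal places, D = 0.5952.

0.5952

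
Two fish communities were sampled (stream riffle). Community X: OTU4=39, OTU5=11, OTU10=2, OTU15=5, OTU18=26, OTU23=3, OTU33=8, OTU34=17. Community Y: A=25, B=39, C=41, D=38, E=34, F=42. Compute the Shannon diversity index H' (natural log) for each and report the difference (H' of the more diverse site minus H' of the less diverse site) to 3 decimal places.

Community X: N=111, proportions 0.351351, 0.099099, 0.018018, 0.045045, 0.234234, 0.027027, 0.072072, 0.153153, giving H' = 1.723082 (working shown to 6 dp, full precision carried).
Community Y: N=219, proportions 0.114155, 0.178082, 0.187215, 0.173516, 0.155251, 0.191781, giving H' = 1.778506.
Difference = |1.723082 − 1.778506| = 0.055424, i.e. 0.055 to 3 decimal places.

0.055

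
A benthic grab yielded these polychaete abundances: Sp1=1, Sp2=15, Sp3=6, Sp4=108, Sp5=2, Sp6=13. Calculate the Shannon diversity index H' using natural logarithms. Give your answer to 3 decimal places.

Total N = 1+15+6+108+2+13 = 145, so the proportions are 0.0069, 0.10345, 0.04138, 0.74483, 0.01379, 0.08966 (working shown to 5 dp, full precision carried).
Each pᵢ ln pᵢ term: 0.0069×(-4.97673)=-0.03432, 0.10345×(-2.26868)=-0.23469, 0.04138×(-3.18497)=-0.13179, 0.74483×(-0.29460)=-0.21943, 0.01379×(-4.28359)=-0.05908, 0.08966×(-2.41178)=-0.21623.
Sum = -0.89555, so H' = 0.896.

0.896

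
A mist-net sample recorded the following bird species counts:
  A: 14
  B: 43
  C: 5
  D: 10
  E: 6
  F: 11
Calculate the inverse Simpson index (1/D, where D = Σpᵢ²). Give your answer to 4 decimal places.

3.4040

Total N = 14+43+5+10+6+11 = 89, so the proportions are 0.15730337, 0.48314607, 0.05617978, 0.11235955, 0.06741573, 0.12359551 (working shown to 8 dp, full precision carried).
D = 0.15730337² + 0.48314607² + 0.05617978² + 0.11235955² + 0.06741573² + 0.12359551² = 0.02474435 + 0.23343012 + 0.00315617 + 0.01262467 + 0.00454488 + 0.01527585 = 0.29377604.
So 1/D = 3.403954, i.e. 3.4040 to 4 decimal places.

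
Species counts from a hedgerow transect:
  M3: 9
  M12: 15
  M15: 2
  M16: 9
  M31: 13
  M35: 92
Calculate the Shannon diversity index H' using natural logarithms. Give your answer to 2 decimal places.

1.15

Total N = 9+15+2+9+13+92 = 140, so the proportions are 0.0643, 0.1071, 0.0143, 0.0643, 0.0929, 0.6571 (working shown to 4 dp, full precision carried).
Each pᵢ ln pᵢ term: 0.0643×(-2.7444)=-0.1764, 0.1071×(-2.2336)=-0.2393, 0.0143×(-4.2485)=-0.0607, 0.0643×(-2.7444)=-0.1764, 0.0929×(-2.3767)=-0.2207, 0.6571×(-0.4199)=-0.2759.
Sum = -1.1495, so H' = 1.15.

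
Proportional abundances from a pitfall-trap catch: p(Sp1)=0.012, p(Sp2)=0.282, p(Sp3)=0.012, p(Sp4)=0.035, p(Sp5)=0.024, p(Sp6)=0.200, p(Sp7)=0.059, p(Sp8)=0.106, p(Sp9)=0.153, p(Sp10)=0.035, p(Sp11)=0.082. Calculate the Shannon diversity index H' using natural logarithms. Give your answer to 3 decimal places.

2.006

Each pᵢ ln pᵢ term (working shown to 5 dp, full precision carried): 0.012×(-4.42285)=-0.05307, 0.282×(-1.26585)=-0.35697, 0.012×(-4.42285)=-0.05307, 0.035×(-3.35241)=-0.11733, 0.024×(-3.72970)=-0.08951, 0.2×(-1.60944)=-0.32189, 0.059×(-2.83022)=-0.16698, 0.106×(-2.24432)=-0.23790, 0.153×(-1.87732)=-0.28723, 0.035×(-3.35241)=-0.11733, 0.082×(-2.50104)=-0.20508.
Sum = -2.00638, so H' = 2.006.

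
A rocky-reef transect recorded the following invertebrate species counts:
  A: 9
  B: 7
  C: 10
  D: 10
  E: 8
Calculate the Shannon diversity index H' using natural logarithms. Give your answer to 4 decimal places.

1.6005

Total N = 9+7+10+10+8 = 44, so the proportions are 0.204545, 0.159091, 0.227273, 0.227273, 0.181818 (working shown to 6 dp, full precision carried).
Each pᵢ ln pᵢ term: 0.204545×(-1.586965)=-0.324606, 0.159091×(-1.838279)=-0.292454, 0.227273×(-1.481605)=-0.336728, 0.227273×(-1.481605)=-0.336728, 0.181818×(-1.704748)=-0.309954.
Sum = -1.600471, so H' = 1.6005.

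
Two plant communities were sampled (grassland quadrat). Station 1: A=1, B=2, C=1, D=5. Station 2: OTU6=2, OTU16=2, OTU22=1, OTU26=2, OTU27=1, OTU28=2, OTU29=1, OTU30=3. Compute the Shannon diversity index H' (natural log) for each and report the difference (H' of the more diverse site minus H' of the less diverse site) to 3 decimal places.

Station 1: N=9, proportions 0.1111111, 0.2222222, 0.1111111, 0.5555556, giving H' = 1.1490597 (working shown to 7 dp, full precision carried).
Station 2: N=14, proportions 0.1428571, 0.1428571, 0.0714286, 0.1428571, 0.0714286, 0.1428571, 0.0714286, 0.2142857, giving H' = 2.0075563.
Difference = |1.1490597 − 2.0075563| = 0.8584966, i.e. 0.858 to 3 decimal places.

0.858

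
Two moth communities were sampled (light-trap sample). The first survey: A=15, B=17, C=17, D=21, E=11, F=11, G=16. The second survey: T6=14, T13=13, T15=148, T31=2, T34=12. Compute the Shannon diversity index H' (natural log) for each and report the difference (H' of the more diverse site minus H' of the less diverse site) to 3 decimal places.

1.131

The first survey: N=108, proportions 0.13889, 0.15741, 0.15741, 0.19444, 0.10185, 0.10185, 0.14815, giving H' = 1.92287 (working shown to 5 dp, full precision carried).
The second survey: N=189, proportions 0.07407, 0.06878, 0.78307, 0.01058, 0.06349, giving H' = 0.79157.
Difference = |1.92287 − 0.79157| = 1.13130, i.e. 1.131 to 3 decimal places.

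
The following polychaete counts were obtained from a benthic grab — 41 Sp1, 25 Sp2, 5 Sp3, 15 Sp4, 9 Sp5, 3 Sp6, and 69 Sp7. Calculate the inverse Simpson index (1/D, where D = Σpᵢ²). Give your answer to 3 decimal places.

3.765

Total N = 41+25+5+15+9+3+69 = 167, so the proportions are 0.245509, 0.1497006, 0.0299401, 0.0898204, 0.0538922, 0.0179641, 0.4131737 (working shown to 7 dp, full precision carried).
D = 0.245509² + 0.1497006² + 0.0299401² + 0.0898204² + 0.0538922² + 0.0179641² + 0.4131737² = 0.0602747 + 0.0224103 + 0.0008964 + 0.0080677 + 0.0029044 + 0.0003227 + 0.1707125 = 0.2655886.
So 1/D = 3.76522, i.e. 3.765 to 3 decimal places.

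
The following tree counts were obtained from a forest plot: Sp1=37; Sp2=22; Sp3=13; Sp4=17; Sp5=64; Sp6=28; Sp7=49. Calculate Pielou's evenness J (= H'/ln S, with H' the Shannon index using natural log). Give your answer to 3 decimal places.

Total N = 37+22+13+17+64+28+49 = 230, so the proportions are 0.16087, 0.09565, 0.05652, 0.07391, 0.27826, 0.12174, 0.21304 (working shown to 5 dp, full precision carried).
H' = −Σ pᵢ ln pᵢ = −((-0.29393) + (-0.22450) + (-0.16239) + (-0.19253) + (-0.35595) + (-0.25637) + (-0.32942)) = 1.81510.
With S = 7 species, ln S = 1.94591, so J = 1.81510/1.94591 = 0.93278, i.e. 0.933 to 3 decimal places.

0.933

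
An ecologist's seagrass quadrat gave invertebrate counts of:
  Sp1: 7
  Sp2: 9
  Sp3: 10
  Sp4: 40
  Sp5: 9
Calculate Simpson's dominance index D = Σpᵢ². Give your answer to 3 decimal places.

0.340

Total N = 7+9+10+40+9 = 75, so the proportions are 0.09333, 0.12, 0.13333, 0.53333, 0.12 (working shown to 5 dp, full precision carried).
D = 0.09333² + 0.12² + 0.13333² + 0.53333² + 0.12² = 0.00871 + 0.01440 + 0.01778 + 0.28444 + 0.01440 = 0.33973.
To 3 decimal places, D = 0.340.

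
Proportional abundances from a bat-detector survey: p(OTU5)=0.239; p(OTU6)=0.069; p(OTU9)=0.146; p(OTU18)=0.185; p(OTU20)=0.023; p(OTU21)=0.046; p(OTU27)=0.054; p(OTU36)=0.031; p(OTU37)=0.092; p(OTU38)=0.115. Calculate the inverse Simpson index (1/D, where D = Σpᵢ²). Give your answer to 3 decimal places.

D = 0.239² + 0.069² + 0.146² + 0.185² + 0.023² + 0.046² + 0.054² + 0.031² + 0.092² + 0.115² = 0.0571210 + 0.0047610 + 0.0213160 + 0.0342250 + 0.0005290 + 0.0021160 + 0.0029160 + 0.0009610 + 0.0084640 + 0.0132250 = 0.1456340 (working shown to 7 dp, full precision carried).
So 1/D = 6.86653, i.e. 6.867 to 3 decimal places.

6.867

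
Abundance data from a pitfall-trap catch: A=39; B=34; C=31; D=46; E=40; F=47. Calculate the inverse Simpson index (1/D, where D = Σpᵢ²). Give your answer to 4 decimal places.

Total N = 39+34+31+46+40+47 = 237, so the proportions are 0.16455696, 0.14345992, 0.13080169, 0.19409283, 0.16877637, 0.19831224 (working shown to 8 dp, full precision carried).
D = 0.16455696² + 0.14345992² + 0.13080169² + 0.19409283² + 0.16877637² + 0.19831224² = 0.02707899 + 0.02058075 + 0.01710908 + 0.03767203 + 0.02848546 + 0.03932774 = 0.17025405.
So 1/D = 5.873575, i.e. 5.8736 to 4 decimal places.

5.8736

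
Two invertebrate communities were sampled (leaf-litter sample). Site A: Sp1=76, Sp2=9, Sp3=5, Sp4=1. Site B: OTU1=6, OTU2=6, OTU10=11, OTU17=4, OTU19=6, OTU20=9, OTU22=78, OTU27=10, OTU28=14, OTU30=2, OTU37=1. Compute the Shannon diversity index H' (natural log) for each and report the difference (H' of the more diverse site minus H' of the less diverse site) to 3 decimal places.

1.102

Site A: N=91, proportions 0.83516, 0.0989, 0.05495, 0.01099, giving H' = 0.58824 (working shown to 5 dp, full precision carried).
Site B: N=147, proportions 0.04082, 0.04082, 0.07483, 0.02721, 0.04082, 0.06122, 0.53061, 0.06803, 0.09524, 0.01361, 0.0068, giving H' = 1.69022.
Difference = |0.58824 − 1.69022| = 1.10198, i.e. 1.102 to 3 decimal places.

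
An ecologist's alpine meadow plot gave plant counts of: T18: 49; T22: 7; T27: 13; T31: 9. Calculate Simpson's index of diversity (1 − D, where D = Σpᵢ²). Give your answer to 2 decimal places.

Total N = 49+7+13+9 = 78, so the proportions are 0.6282, 0.0897, 0.1667, 0.1154 (working shown to 4 dp, full precision carried).
D = 0.6282² + 0.0897² + 0.1667² + 0.1154² = 0.3946 + 0.0081 + 0.0278 + 0.0133 = 0.4438.
So 1 − D = 0.5562, i.e. 0.56 to 2 decimal places.

0.56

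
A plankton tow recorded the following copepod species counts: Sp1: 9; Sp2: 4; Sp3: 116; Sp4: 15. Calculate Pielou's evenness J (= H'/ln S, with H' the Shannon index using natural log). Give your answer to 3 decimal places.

0.492

Total N = 9+4+116+15 = 144, so the proportions are 0.0625, 0.02778, 0.80556, 0.10417 (working shown to 5 dp, full precision carried).
H' = −Σ pᵢ ln pᵢ = −((-0.17329) + (-0.09954) + (-0.17418) + (-0.23560)) = 0.68261.
With S = 4 species, ln S = 1.38629, so J = 0.68261/1.38629 = 0.49240, i.e. 0.492 to 3 decimal places.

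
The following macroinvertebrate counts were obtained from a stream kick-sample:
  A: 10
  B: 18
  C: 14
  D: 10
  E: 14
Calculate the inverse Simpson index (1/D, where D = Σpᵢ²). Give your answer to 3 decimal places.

4.755

Total N = 10+18+14+10+14 = 66, so the proportions are 0.1515152, 0.2727273, 0.2121212, 0.1515152, 0.2121212 (working shown to 7 dp, full precision carried).
D = 0.1515152² + 0.2727273² + 0.2121212² + 0.1515152² + 0.2121212² = 0.0229568 + 0.0743802 + 0.0449954 + 0.0229568 + 0.0449954 = 0.2102847.
So 1/D = 4.75546, i.e. 4.755 to 3 decimal places.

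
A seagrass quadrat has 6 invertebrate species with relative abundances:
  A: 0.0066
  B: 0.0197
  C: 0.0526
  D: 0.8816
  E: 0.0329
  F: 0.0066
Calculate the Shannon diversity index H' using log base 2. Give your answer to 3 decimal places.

0.753

Each pᵢ log₂ pᵢ term (working shown to 5 dp, full precision carried): 0.0066×(-7.24332)=-0.04781, 0.0197×(-5.66566)=-0.11161, 0.0526×(-4.24879)=-0.22349, 0.8816×(-0.18180)=-0.16028, 0.0329×(-4.92577)=-0.16206, 0.0066×(-7.24332)=-0.04781.
Sum = -0.75305, so H' = 0.753.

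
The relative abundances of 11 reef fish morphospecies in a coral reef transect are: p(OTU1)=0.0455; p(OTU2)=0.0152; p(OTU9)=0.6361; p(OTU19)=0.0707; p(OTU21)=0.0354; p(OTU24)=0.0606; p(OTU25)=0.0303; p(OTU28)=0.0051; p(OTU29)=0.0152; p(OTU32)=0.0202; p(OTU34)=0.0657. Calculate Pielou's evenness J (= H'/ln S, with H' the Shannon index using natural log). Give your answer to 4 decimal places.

0.5929

H' = −Σ pᵢ ln pᵢ = −((-0.140597) + (-0.063634) + (-0.287771) + (-0.187306) + (-0.118273) + (-0.169890) + (-0.105947) + (-0.026920) + (-0.063634) + (-0.078822) + (-0.178879)) = 1.421674 (working shown to 6 dp, full precision carried).
With S = 11 species, ln S = 2.397895, so J = 1.421674/2.397895 = 0.592884, i.e. 0.5929 to 4 decimal places.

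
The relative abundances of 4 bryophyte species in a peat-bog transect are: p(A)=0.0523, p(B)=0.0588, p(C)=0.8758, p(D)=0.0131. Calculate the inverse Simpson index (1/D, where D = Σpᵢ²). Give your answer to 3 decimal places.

D = 0.0523² + 0.0588² + 0.8758² + 0.0131² = 0.002735 + 0.003457 + 0.767026 + 0.000172 = 0.773390 (working shown to 6 dp, full precision carried).
So 1/D = 1.29301, i.e. 1.293 to 3 decimal places.

1.293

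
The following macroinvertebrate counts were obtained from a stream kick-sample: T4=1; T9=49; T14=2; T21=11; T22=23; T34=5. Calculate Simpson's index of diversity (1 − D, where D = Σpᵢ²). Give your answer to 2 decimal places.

Total N = 1+49+2+11+23+5 = 91, so the proportions are 0.011, 0.5385, 0.022, 0.1209, 0.2527, 0.0549 (working shown to 4 dp, full precision carried).
D = 0.011² + 0.5385² + 0.022² + 0.1209² + 0.2527² + 0.0549² = 0.0001 + 0.2899 + 0.0005 + 0.0146 + 0.0639 + 0.0030 = 0.3721.
So 1 − D = 0.6279, i.e. 0.63 to 2 decimal places.

0.63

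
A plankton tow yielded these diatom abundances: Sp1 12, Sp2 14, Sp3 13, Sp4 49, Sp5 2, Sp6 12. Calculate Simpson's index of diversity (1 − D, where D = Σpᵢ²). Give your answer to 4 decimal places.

0.7061

Total N = 12+14+13+49+2+12 = 102, so the proportions are 0.117647, 0.137255, 0.127451, 0.480392, 0.019608, 0.117647 (working shown to 6 dp, full precision carried).
D = 0.117647² + 0.137255² + 0.127451² + 0.480392² + 0.019608² + 0.117647² = 0.013841 + 0.018839 + 0.016244 + 0.230777 + 0.000384 + 0.013841 = 0.293925.
So 1 − D = 0.706075, i.e. 0.7061 to 4 decimal places.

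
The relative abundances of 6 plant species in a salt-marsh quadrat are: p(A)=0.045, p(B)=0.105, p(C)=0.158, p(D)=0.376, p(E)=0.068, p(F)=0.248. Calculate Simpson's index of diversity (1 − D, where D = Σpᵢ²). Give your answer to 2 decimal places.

0.75

D = 0.045² + 0.105² + 0.158² + 0.376² + 0.068² + 0.248² = 0.0020 + 0.0110 + 0.0250 + 0.1414 + 0.0046 + 0.0615 = 0.2455 (working shown to 4 dp, full precision carried).
So 1 − D = 0.7545, i.e. 0.75 to 2 decimal places.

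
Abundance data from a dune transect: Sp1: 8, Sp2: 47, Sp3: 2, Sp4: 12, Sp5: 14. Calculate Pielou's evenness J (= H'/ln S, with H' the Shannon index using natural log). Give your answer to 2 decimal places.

0.76

Total N = 8+47+2+12+14 = 83, so the proportions are 0.0964, 0.5663, 0.0241, 0.1446, 0.1687 (working shown to 4 dp, full precision carried).
H' = −Σ pᵢ ln pᵢ = −((-0.2255) + (-0.3220) + (-0.0898) + (-0.2796) + (-0.3002)) = 1.2171.
With S = 5 species, ln S = 1.6094, so J = 1.2171/1.6094 = 0.7562, i.e. 0.76 to 2 decimal places.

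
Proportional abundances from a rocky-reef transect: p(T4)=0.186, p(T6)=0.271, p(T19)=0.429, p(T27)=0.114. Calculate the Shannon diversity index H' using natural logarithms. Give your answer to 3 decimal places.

Each pᵢ ln pᵢ term (working shown to 5 dp, full precision carried): 0.186×(-1.68201)=-0.31285, 0.271×(-1.30564)=-0.35383, 0.429×(-0.84630)=-0.36306, 0.114×(-2.17156)=-0.24756.
Sum = -1.27730, so H' = 1.277.

1.277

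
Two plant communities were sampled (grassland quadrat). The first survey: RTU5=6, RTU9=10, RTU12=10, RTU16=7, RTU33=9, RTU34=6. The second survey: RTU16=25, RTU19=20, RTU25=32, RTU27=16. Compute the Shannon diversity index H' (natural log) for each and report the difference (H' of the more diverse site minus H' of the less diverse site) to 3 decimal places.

The first survey: N=48, proportions 0.125, 0.20833, 0.20833, 0.14583, 0.1875, 0.125, giving H' = 1.76809 (working shown to 5 dp, full precision carried).
The second survey: N=93, proportions 0.26882, 0.21505, 0.34409, 0.17204, giving H' = 1.35355.
Difference = |1.76809 − 1.35355| = 0.41454, i.e. 0.415 to 3 decimal places.

0.415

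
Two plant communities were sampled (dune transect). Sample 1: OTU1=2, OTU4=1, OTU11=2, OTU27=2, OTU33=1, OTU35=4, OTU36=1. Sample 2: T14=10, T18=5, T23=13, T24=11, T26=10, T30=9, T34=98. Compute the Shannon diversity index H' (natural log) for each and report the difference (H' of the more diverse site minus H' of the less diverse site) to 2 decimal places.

Sample 1: N=13, proportions 0.1538, 0.0769, 0.1538, 0.1538, 0.0769, 0.3077, 0.0769, giving H' = 1.8185 (working shown to 4 dp, full precision carried).
Sample 2: N=156, proportions 0.0641, 0.0321, 0.0833, 0.0705, 0.0641, 0.0577, 0.6282, giving H' = 1.3132.
Difference = |1.8185 − 1.3132| = 0.5053, i.e. 0.51 to 2 decimal places.

0.51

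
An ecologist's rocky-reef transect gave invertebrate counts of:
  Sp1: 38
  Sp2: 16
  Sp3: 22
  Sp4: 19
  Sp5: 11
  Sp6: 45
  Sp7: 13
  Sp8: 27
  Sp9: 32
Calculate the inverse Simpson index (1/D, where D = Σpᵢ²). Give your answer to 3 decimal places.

Total N = 38+16+22+19+11+45+13+27+32 = 223, so the proportions are 0.1704036, 0.0717489, 0.0986547, 0.0852018, 0.0493274, 0.2017937, 0.058296, 0.1210762, 0.1434978 (working shown to 7 dp, full precision carried).
D = 0.1704036² + 0.0717489² + 0.0986547² + 0.0852018² + 0.0493274² + 0.2017937² + 0.058296² + 0.1210762² + 0.1434978² = 0.0290374 + 0.0051479 + 0.0097328 + 0.0072593 + 0.0024332 + 0.0407207 + 0.0033984 + 0.0146595 + 0.0205916 = 0.1329808.
So 1/D = 7.51989, i.e. 7.520 to 3 decimal places.

7.520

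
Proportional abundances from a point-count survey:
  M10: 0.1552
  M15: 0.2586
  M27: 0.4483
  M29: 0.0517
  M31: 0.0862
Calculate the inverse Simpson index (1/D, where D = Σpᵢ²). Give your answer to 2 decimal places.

D = 0.1552² + 0.2586² + 0.4483² + 0.0517² + 0.0862² = 0.024087 + 0.066874 + 0.200973 + 0.002673 + 0.007430 = 0.302037 (working shown to 6 dp, full precision carried).
So 1/D = 3.3109, i.e. 3.31 to 2 decimal places.

3.31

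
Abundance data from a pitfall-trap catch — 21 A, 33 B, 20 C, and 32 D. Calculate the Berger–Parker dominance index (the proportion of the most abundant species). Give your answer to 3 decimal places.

Total N = 21+33+20+32 = 106, so the proportions are 0.19811, 0.31132, 0.18868, 0.30189 (working shown to 5 dp, full precision carried).
The largest proportion is 0.31132, i.e. d = 0.311 to 3 decimal places.

0.311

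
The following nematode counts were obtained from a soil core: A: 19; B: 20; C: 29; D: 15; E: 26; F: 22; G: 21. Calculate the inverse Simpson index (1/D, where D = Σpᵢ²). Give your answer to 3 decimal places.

6.740

Total N = 19+20+29+15+26+22+21 = 152, so the proportions are 0.125, 0.1315789, 0.1907895, 0.0986842, 0.1710526, 0.1447368, 0.1381579 (working shown to 7 dp, full precision carried).
D = 0.125² + 0.1315789² + 0.1907895² + 0.0986842² + 0.1710526² + 0.1447368² + 0.1381579² = 0.0156250 + 0.0173130 + 0.0364006 + 0.0097386 + 0.0292590 + 0.0209488 + 0.0190876 = 0.1483726.
So 1/D = 6.73979, i.e. 6.740 to 3 decimal places.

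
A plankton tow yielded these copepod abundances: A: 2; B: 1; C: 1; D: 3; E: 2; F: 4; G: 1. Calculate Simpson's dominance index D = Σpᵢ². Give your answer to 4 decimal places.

Total N = 2+1+1+3+2+4+1 = 14, so the proportions are 0.142857, 0.071429, 0.071429, 0.214286, 0.142857, 0.285714, 0.071429 (working shown to 6 dp, full precision carried).
D = 0.142857² + 0.071429² + 0.071429² + 0.214286² + 0.142857² + 0.285714² + 0.071429² = 0.020408 + 0.005102 + 0.005102 + 0.045918 + 0.020408 + 0.081633 + 0.005102 = 0.183673.
To 4 decimal places, D = 0.1837.

0.1837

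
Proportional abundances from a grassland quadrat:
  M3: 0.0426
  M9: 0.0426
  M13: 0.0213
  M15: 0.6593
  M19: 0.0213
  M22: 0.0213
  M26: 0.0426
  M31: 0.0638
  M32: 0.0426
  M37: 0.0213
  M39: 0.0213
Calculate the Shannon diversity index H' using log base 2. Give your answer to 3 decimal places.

Each pᵢ log₂ pᵢ term (working shown to 5 dp, full precision carried): 0.0426×(-4.55300)=-0.19396, 0.0426×(-4.55300)=-0.19396, 0.0213×(-5.55300)=-0.11828, 0.6593×(-0.60099)=-0.39623, 0.0213×(-5.55300)=-0.11828, 0.0213×(-5.55300)=-0.11828, 0.0426×(-4.55300)=-0.19396, 0.0638×(-3.97030)=-0.25331, 0.0426×(-4.55300)=-0.19396, 0.0213×(-5.55300)=-0.11828, 0.0213×(-5.55300)=-0.11828.
Sum = -2.01677, so H' = 2.017.

2.017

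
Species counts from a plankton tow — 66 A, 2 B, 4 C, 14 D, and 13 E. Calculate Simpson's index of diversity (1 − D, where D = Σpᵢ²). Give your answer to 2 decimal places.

Total N = 66+2+4+14+13 = 99, so the proportions are 0.6667, 0.0202, 0.0404, 0.1414, 0.1313 (working shown to 4 dp, full precision carried).
D = 0.6667² + 0.0202² + 0.0404² + 0.1414² + 0.1313² = 0.4444 + 0.0004 + 0.0016 + 0.0200 + 0.0172 = 0.4837.
So 1 − D = 0.5163, i.e. 0.52 to 2 decimal places.

0.52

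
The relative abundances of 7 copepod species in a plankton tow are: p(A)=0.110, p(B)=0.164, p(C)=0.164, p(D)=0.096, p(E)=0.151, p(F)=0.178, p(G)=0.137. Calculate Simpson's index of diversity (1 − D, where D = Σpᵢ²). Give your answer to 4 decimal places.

D = 0.11² + 0.164² + 0.164² + 0.096² + 0.151² + 0.178² + 0.137² = 0.012100 + 0.026896 + 0.026896 + 0.009216 + 0.022801 + 0.031684 + 0.018769 = 0.148362 (working shown to 6 dp, full precision carried).
So 1 − D = 0.851638, i.e. 0.8516 to 4 decimal places.

0.8516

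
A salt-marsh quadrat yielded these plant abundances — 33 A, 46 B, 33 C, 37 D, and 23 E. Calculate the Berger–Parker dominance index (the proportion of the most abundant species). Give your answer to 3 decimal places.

Total N = 33+46+33+37+23 = 172, so the proportions are 0.19186, 0.26744, 0.19186, 0.21512, 0.13372 (working shown to 5 dp, full precision carried).
The largest proportion is 0.26744, i.e. d = 0.267 to 3 decimal places.

0.267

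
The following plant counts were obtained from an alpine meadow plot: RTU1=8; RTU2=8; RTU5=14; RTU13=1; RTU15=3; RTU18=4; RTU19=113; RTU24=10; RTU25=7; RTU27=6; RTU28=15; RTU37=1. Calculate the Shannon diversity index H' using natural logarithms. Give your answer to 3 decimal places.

1.556

Total N = 8+8+14+1+3+4+113+10+7+6+15+1 = 190, so the proportions are 0.04211, 0.04211, 0.07368, 0.00526, 0.01579, 0.02105, 0.59474, 0.05263, 0.03684, 0.03158, 0.07895, 0.00526 (working shown to 5 dp, full precision carried).
Each pᵢ ln pᵢ term: 0.04211×(-3.16758)=-0.13337, 0.04211×(-3.16758)=-0.13337, 0.07368×(-2.60797)=-0.19217, 0.00526×(-5.24702)=-0.02762, 0.01579×(-4.14841)=-0.06550, 0.02105×(-3.86073)=-0.08128, 0.59474×(-0.51964)=-0.30905, 0.05263×(-2.94444)=-0.15497, 0.03684×(-3.30111)=-0.12162, 0.03158×(-3.45526)=-0.10911, 0.07895×(-2.53897)=-0.20045, 0.00526×(-5.24702)=-0.02762.
Sum = -1.55612, so H' = 1.556.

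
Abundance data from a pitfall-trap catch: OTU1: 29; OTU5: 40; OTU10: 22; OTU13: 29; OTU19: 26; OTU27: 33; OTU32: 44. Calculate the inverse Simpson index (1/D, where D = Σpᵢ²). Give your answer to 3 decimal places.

Total N = 29+40+22+29+26+33+44 = 223, so the proportions are 0.1300448, 0.1793722, 0.0986547, 0.1300448, 0.1165919, 0.1479821, 0.1973094 (working shown to 7 dp, full precision carried).
D = 0.1300448² + 0.1793722² + 0.0986547² + 0.1300448² + 0.1165919² + 0.1479821² + 0.1973094² = 0.0169117 + 0.0321744 + 0.0097328 + 0.0169117 + 0.0135937 + 0.0218987 + 0.0389310 = 0.1501538.
So 1/D = 6.65984, i.e. 6.660 to 3 decimal places.

6.660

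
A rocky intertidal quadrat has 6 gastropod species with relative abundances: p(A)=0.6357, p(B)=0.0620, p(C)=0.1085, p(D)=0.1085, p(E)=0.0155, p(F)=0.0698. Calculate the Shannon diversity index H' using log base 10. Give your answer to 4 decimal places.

Each pᵢ log₁₀ pᵢ term (working shown to 6 dp, full precision carried): 0.6357×(-0.196748)=-0.125073, 0.062×(-1.207608)=-0.074872, 0.1085×(-0.964570)=-0.104656, 0.1085×(-0.964570)=-0.104656, 0.0155×(-1.809668)=-0.028050, 0.0698×(-1.156145)=-0.080699.
Sum = -0.518005, so H' = 0.5180.

0.5180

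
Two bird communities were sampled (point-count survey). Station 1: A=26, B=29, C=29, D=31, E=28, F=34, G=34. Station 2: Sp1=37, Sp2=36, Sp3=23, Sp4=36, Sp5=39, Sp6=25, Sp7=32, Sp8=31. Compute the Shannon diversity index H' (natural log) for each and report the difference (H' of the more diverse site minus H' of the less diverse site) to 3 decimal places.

Station 1: N=211, proportions 0.123223, 0.137441, 0.137441, 0.146919, 0.132701, 0.161137, 0.161137, giving H' = 1.941614 (working shown to 6 dp, full precision carried).
Station 2: N=259, proportions 0.142857, 0.138996, 0.088803, 0.138996, 0.150579, 0.096525, 0.123552, 0.119691, giving H' = 2.064775.
Difference = |1.941614 − 2.064775| = 0.123161, i.e. 0.123 to 3 decimal places.

0.123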